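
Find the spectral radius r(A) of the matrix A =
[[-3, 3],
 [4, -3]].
r(A) = (6 + sqrt(48))/2 ≈ 6.4641

The eigenvalues of A are the roots of its characteristic polynomial. With M = A (coefficients from the trace and determinant):
  p(λ) = det(λ I - M) = λ^2 + 6λ - 3.
For λ^2 + 6λ - 3 the discriminant is 48. It is nonnegative but not a perfect square, so the roots are real and irrational: λ = (-6 ± sqrt(48))/2 ≈ 0.4641, -6.4641.
Thus the eigenvalues (to 4 decimals) are 0.4641 (modulus 0.4641); -6.4641 (modulus 6.4641). The spectral radius is the largest modulus: r(A) = (6 + sqrt(48))/2 ≈ 6.4641. (Cross-check: r(A) ≤ ||A||_2 ≈ 6.5414; equality holds whenever A is normal, though it can also hold for some non-normal A.)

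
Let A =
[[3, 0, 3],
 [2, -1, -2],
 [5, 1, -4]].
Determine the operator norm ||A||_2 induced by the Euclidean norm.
||A||_2 ≈ 7.0309 (= sqrt(largest eigenvalue of A^T A))

||A||_2 = sigma_max(A) = sqrt(lambda_max(A^T A)). Form the symmetric matrix M = A^T A =
[[38, 3, -15],
 [3, 2, -2],
 [-15, -2, 29]].
Its characteristic polynomial (trace, sum of principal 2x2 minors, determinant of M give the coefficients) is
  p(λ) = det(λ I - M) = λ^3 - 69λ^2 + 998λ - 1521.
No integer candidate from the rational root theorem (±divisors of 1521) is a root, so the roots are irrational. The cubic discriminant is Δ = 590119249 > 0, so there are three distinct real roots. p(1) = -591 and p(2) = 207 have opposite signs, so a root lies in (1, 2); Newton's method refines it to λ ≈ 1.7245. p(17) = 417 and p(18) = -81 have opposite signs, so a root lies in (17, 18); Newton's method refines it to λ ≈ 17.8417. p(49) = -639 and p(50) = 879 have opposite signs, so a root lies in (49, 50); Newton's method refines it to λ ≈ 49.4338. Check (Vieta): the three roots sum to 69, matching tr M = 69.
So the eigenvalues of A^T A are ≈ 1.7245, 17.8417, 49.4338 (all ≥ 0, as they must be for A^T A). The largest is λ_max ≈ 49.4338, hence ||A||_2 = sqrt(λ_max) ≈ 7.0309.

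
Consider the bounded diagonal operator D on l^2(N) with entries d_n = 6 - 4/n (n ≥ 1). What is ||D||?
||D|| = 6

For a diagonal operator on l^2 with entries d_n, ||D|| = sup_n |d_n|. Here d_1 = 2, d_2 = 4, ..., and d_n = 6 - 4/n increases monotonically toward 6. All terms lie in [2, 6), so |d_n| = d_n and the supremum is the limit 6, which is not attained by any individual d_n. Hence ||D|| = 6.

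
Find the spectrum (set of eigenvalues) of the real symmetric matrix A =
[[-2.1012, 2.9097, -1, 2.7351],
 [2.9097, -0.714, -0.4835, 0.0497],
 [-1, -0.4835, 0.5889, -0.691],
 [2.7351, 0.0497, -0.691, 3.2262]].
sigma(A) ≈ {-5, 0, 1, 5}

A is real symmetric, so its spectrum consists of real eigenvalues. Expanding the characteristic polynomial of the displayed matrix gives
  det(λ I - A) = p(λ) = λ^4 + (-1)λ^3 + (-25)λ^2 + (25)λ + (0.0017).
Solving p(λ) = 0 yields eigenvalues ≈ -5, 0, 1, 5. (A is shown rounded to 4 decimals, so these recover the underlying integer eigenvalues to within that precision.)
Verification: the trace of A = 1 equals the sum of eigenvalues 1, and det(A) ≈ 0.0017 matches the eigenvalue product 0.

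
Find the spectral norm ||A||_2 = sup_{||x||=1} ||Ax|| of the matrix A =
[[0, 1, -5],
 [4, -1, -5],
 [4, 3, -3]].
||A||_2 = sqrt((94 + sqrt(4964))/2) ≈ 9.068 (= sqrt(largest eigenvalue of A^T A))

||A||_2 = sigma_max(A) = sqrt(lambda_max(A^T A)). Form the symmetric matrix M = A^T A =
[[32, 8, -32],
 [8, 11, -9],
 [-32, -9, 59]].
Its characteristic polynomial (trace, sum of principal 2x2 minors, determinant of M give the coefficients) is
  p(λ) = det(λ I - M) = λ^3 - 102λ^2 + 1720λ - 7744.
By the rational root theorem any rational root is an integer divisor of 7744. Testing λ = 8: p(8) = 512 - 6528 + 13760 - 7744 = 0, so λ = 8 is a root. Dividing out (λ - 8) leaves p(λ) = (λ - 8)(λ^2 - 94λ + 968). For λ^2 - 94λ + 968 the discriminant is 4964. It is nonnegative but not a perfect square, so the roots are real and irrational: λ = (94 ± sqrt(4964))/2 ≈ 82.2278, 11.7722.
So the eigenvalues of A^T A are ≈ 8, 11.7722, 82.2278 (all ≥ 0, as they must be for A^T A). The largest is λ_max = (94 + sqrt(4964))/2 ≈ 82.2278, hence ||A||_2 = sqrt(λ_max) = sqrt((94 + sqrt(4964))/2) ≈ 9.068.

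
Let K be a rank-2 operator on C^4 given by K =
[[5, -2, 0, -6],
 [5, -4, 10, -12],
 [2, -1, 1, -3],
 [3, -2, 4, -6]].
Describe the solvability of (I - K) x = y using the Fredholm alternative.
(I - K) is singular (det(I - K) = 0, i.e. 1 ∈ sigma(K)). (I - K) x = y is solvable iff y ⊥ ker((I - K)^*) = span{(-1, 0, 2, 0)}, i.e. iff -y_1 + 2y_3 = 0. When solvable, x is determined up to adding multiples of (11, 7, 4, 5) (ker(I - K) = span{(11, 7, 4, 5)}, dimension 1).

K has rank 2 and factors as K = U V^T = u1 v1^T + u2 v2^T with u1 = (-3, -1, -1, -1), v1 = (-2, 1, -1, 3), u2 = (-1, 3, 0, 1), v2 = (1, -1, 3, -3) (multiplying out reproduces the displayed K). The nonzero eigenvalues of U V^T coincide with those of the 2 x 2 matrix G = V^T U = [[v1·u1, v1·u2], [v2·u1, v2·u2]] = [[3, 8], [-2, -7]], and by the Sylvester determinant identity det(I_4 - U V^T) = det(I_2 - V^T U) = det([[-2, -8], [2, 8]]) = (-2)(8) - (-8)(2) = 0. (Direct check: I - K =
[[-4, 2, 0, 6],
 [-5, 5, -10, 12],
 [-2, 1, 0, 3],
 [-3, 2, -4, 7]]
has determinant 0.) So 1 is an eigenvalue of K and (I - K) is not invertible. The finite-dimensional Fredholm alternative says: either (I - K) is invertible, or ker(I - K) ≠ {0} and then range(I - K) = ker((I - K)^*)^⊥, with dim ker(I - K) = dim ker((I - K)^*). We are in the second case, so we compute both kernels via the 2 x 2 reduction. If (I - U V^T) x = 0 then x = U (V^T x) lies in the column space of U; writing x = U b gives U (I_2 - G) b = 0, and since u1, u2 are independent, (I_2 - G) b = 0. With I_2 - G = [[-2, -8], [2, 8]] (singular, as its determinant is 0) a null vector is b = (-4, 1), so ker(I - K) = span{-4·u1 + (1)·u2} = span{(11, 7, 4, 5)}. For the adjoint, (I - K)^* = I - K^T = I - V U^T, and the same argument gives ker((I - K)^*) = {V a : (I_2 - G)^T a = 0}; (I_2 - G)^T = [[-2, 2], [-8, 8]] has null vector a = (1, 1), so ker((I - K)^*) = span{1·v1 + (1)·v2} = span{(-1, 0, 2, 0)}. (Both kernels are 1-dimensional, matching rank(I - K) = 3.) Therefore (I - K) x = y is solvable iff <y, (-1, 0, 2, 0)> = 0, i.e. iff -y_1 + 2y_3 = 0; when solvable the solution set is the line x_p + c·(11, 7, 4, 5), c ∈ C.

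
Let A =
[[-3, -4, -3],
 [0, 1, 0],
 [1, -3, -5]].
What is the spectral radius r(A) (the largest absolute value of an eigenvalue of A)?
r(A) = sqrt(18) ≈ 4.2426

The eigenvalues of A are the roots of its characteristic polynomial. With M = A (coefficients from the trace, the sum of principal 2x2 minors, and det A):
  p(λ) = det(λ I - M) = λ^3 + 7λ^2 + 10λ - 18.
By the rational root theorem any rational root is an integer divisor of 18. Testing λ = 1: p(1) = 1 + 7 + 10 - 18 = 0, so λ = 1 is a root. Dividing out (λ - 1) leaves p(λ) = (λ - 1)(λ^2 + 8λ + 18). For λ^2 + 8λ + 18 the discriminant is -8. It is negative, so the roots are the complex-conjugate pair λ = -4 ± (sqrt(8)/2) i ≈ -4 ± 1.4142i. For a conjugate pair the product of the roots equals the constant term, so |λ|^2 = 18 and |λ| = sqrt(18) ≈ 4.2426.
Thus the eigenvalues (to 4 decimals) are -4 ± 1.4142i (modulus 4.2426); 1 (modulus 1). The spectral radius is the largest modulus: r(A) = sqrt(18) ≈ 4.2426. (Cross-check: r(A) ≤ ||A||_2 ≈ 7.6764; equality holds whenever A is normal, though it can also hold for some non-normal A.)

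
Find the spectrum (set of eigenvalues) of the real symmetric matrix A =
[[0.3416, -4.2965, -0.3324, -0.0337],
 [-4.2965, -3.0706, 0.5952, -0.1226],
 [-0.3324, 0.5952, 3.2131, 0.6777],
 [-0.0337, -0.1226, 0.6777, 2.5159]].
sigma(A) ≈ {-6, 2, 3, 4}

A is real symmetric, so its spectrum consists of real eigenvalues. Expanding the characteristic polynomial of the displayed matrix gives
  det(λ I - A) = p(λ) = λ^4 + (-3)λ^3 + (-28)λ^2 + (131.9973)λ + (-143.9955).
Solving p(λ) = 0 yields eigenvalues ≈ -6, 2, 3, 4. (A is shown rounded to 4 decimals, so these recover the underlying integer eigenvalues to within that precision.)
Verification: the trace of A = 3 equals the sum of eigenvalues 3, and det(A) ≈ -143.9955 matches the eigenvalue product -144.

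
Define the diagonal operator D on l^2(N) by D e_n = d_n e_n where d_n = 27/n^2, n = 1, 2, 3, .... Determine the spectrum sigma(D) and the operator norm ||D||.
sigma(D) = {27/n^2 : n ≥ 1} ∪ {0}; ||D|| = 27

A bounded diagonal operator on l^2 with diagonal entries d_n has spectrum equal to the closure of {d_n : n ≥ 1}: every d_n is an eigenvalue (with eigenvector e_n), so {d_n} ⊂ sigma(D); the spectrum is closed, so its closure is too; and for lambda not in the closure, (D - lambda I) has bounded inverse (the diagonal entries 1/(d_n - lambda) are bounded). For our sequence d_n = 27/n^2, n = 1, 2, 3, ...:
  - {d_n} = {27/n^2 : n ≥ 1}; the only limit point is 0
  - closure = {27/n^2 : n ≥ 1} ∪ {0}
For the norm: a diagonal operator has ||D|| = sup_n |d_n|. Here d_n = 27/n^2 is positive and decreasing, so sup_n |d_n| = d_1 = 27. So ||D|| = 27.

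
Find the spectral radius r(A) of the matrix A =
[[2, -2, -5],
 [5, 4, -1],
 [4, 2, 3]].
r(A) ≈ 6.5466

The eigenvalues of A are the roots of its characteristic polynomial. With M = A (coefficients from the trace, the sum of principal 2x2 minors, and det A):
  p(λ) = det(λ I - M) = λ^3 - 9λ^2 + 58λ - 96.
No integer candidate from the rational root theorem (±divisors of 96) is a root, so the roots are irrational. The cubic discriminant is Δ = -134716 < 0, so there is one real root and a complex-conjugate pair. p(2) = -8 and p(3) = 24 have opposite signs, so a root lies in (2, 3); Newton's method refines it to λ ≈ 2.24. Dividing out (λ - (2.24)) leaves approximately λ^2 - 6.76λ + 42.8577. For λ^2 - 6.76λ + 42.8577 the discriminant is -125.7329. It is negative, so the remaining roots are the complex-conjugate pair λ ≈ 3.38 ± 5.6065i. Their product equals the constant term, so |λ|^2 ≈ 42.8577 and |λ| ≈ 6.5466.
Thus the eigenvalues (to 4 decimals) are 2.24 (modulus 2.24); 3.38 ± 5.6065i (modulus 6.5466). The spectral radius is the largest modulus: r(A) ≈ 6.5466. (Cross-check: r(A) ≤ ||A||_2 ≈ 7.835; equality holds whenever A is normal, though it can also hold for some non-normal A.)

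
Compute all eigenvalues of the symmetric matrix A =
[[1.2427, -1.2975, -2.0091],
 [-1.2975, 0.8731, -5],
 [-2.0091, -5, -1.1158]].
sigma(A) ≈ {-6, 2, 5}

A is real symmetric, so its spectrum consists of real eigenvalues. Expanding the characteristic polynomial of the displayed matrix gives
  det(λ I - A) = p(λ) = λ^3 + (-1)λ^2 + (-32)λ + (60).
Solving p(λ) = 0 yields eigenvalues ≈ -6, 2, 5. (A is shown rounded to 4 decimals, so these recover the underlying integer eigenvalues to within that precision.)
Verification: the trace of A = 1 equals the sum of eigenvalues 1, and det(A) ≈ -59.9991 matches the eigenvalue product -60.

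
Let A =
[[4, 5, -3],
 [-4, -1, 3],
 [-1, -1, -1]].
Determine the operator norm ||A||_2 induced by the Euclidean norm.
||A||_2 ≈ 8.4177 (= sqrt(largest eigenvalue of A^T A))

||A||_2 = sigma_max(A) = sqrt(lambda_max(A^T A)). Form the symmetric matrix M = A^T A =
[[33, 25, -23],
 [25, 27, -17],
 [-23, -17, 19]].
Its characteristic polynomial (trace, sum of principal 2x2 minors, determinant of M give the coefficients) is
  p(λ) = det(λ I - M) = λ^3 - 79λ^2 + 588λ - 784.
No integer candidate from the rational root theorem (±divisors of 784) is a root, so the roots are irrational. The cubic discriminant is Δ = 437363024 > 0, so there are three distinct real roots. p(1) = -274 and p(2) = 84 have opposite signs, so a root lies in (1, 2); Newton's method refines it to λ ≈ 1.7239. p(6) = 116 and p(7) = -196 have opposite signs, so a root lies in (6, 7); Newton's method refines it to λ ≈ 6.4183. p(70) = -3724 and p(71) = 636 have opposite signs, so a root lies in (70, 71); Newton's method refines it to λ ≈ 70.8578. Check (Vieta): the three roots sum to 79, matching tr M = 79.
So the eigenvalues of A^T A are ≈ 1.7239, 6.4183, 70.8578 (all ≥ 0, as they must be for A^T A). The largest is λ_max ≈ 70.8578, hence ||A||_2 = sqrt(λ_max) ≈ 8.4177.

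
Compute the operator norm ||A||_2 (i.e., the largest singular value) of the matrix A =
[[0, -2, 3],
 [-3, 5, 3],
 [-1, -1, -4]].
||A||_2 ≈ 7.0401 (= sqrt(largest eigenvalue of A^T A))

||A||_2 = sigma_max(A) = sqrt(lambda_max(A^T A)). Form the symmetric matrix M = A^T A =
[[10, -14, -5],
 [-14, 30, 13],
 [-5, 13, 34]].
Its characteristic polynomial (trace, sum of principal 2x2 minors, determinant of M give the coefficients) is
  p(λ) = det(λ I - M) = λ^3 - 74λ^2 + 1270λ - 2916.
No integer candidate from the rational root theorem (±divisors of 2916) is a root, so the roots are irrational. The cubic discriminant is Δ = 615415392 > 0, so there are three distinct real roots. p(2) = -664 and p(3) = 255 have opposite signs, so a root lies in (2, 3); Newton's method refines it to λ ≈ 2.7076. p(21) = 381 and p(22) = -144 have opposite signs, so a root lies in (21, 22); Newton's method refines it to λ ≈ 21.7292. p(49) = -711 and p(50) = 584 have opposite signs, so a root lies in (49, 50); Newton's method refines it to λ ≈ 49.5632. Check (Vieta): the three roots sum to 74, matching tr M = 74.
So the eigenvalues of A^T A are ≈ 2.7076, 21.7292, 49.5632 (all ≥ 0, as they must be for A^T A). The largest is λ_max ≈ 49.5632, hence ||A||_2 = sqrt(λ_max) ≈ 7.0401.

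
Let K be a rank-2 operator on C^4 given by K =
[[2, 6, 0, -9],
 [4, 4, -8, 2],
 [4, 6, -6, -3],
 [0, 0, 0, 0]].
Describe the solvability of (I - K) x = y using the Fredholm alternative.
(I - K) is invertible (det(I - K) = -3 ≠ 0), so for every y in C^4 the equation (I - K) x = y has a unique solution.

K has rank 2 and factors as K = U V^T = u1 v1^T + u2 v2^T with u1 = (1, -2, -1, 0), v1 = (-1, 0, 3, -3), u2 = (3, 2, 3, 0), v2 = (1, 2, -1, -2) (multiplying out reproduces the displayed K). The nonzero eigenvalues of U V^T coincide with those of the 2 x 2 matrix G = V^T U = [[v1·u1, v1·u2], [v2·u1, v2·u2]] = [[-4, 6], [-2, 4]], and by the Sylvester determinant identity det(I_4 - U V^T) = det(I_2 - V^T U) = det([[5, -6], [2, -3]]) = (5)(-3) - (-6)(2) = -3. (Direct check: I - K =
[[-1, -6, 0, 9],
 [-4, -3, 8, -2],
 [-4, -6, 7, 3],
 [0, 0, 0, 1]]
has determinant -3.) The finite-dimensional Fredholm alternative says: either (I - K) is invertible, or ker(I - K) ≠ {0} and then range(I - K) = ker((I - K)^*)^⊥, with dim ker(I - K) = dim ker((I - K)^*). Since det(I - K) ≠ 0, 1 is not an eigenvalue of K and ker(I - K) = {0}, so we are in the first case: for every y there is a unique x = (I - K)^(-1) y. (Explicitly, by the Woodbury identity, (I - U V^T)^(-1) = I + U (I_2 - G)^(-1) V^T.)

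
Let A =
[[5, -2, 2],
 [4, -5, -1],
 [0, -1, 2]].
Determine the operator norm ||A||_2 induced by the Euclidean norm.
||A||_2 ≈ 8.1536 (= sqrt(largest eigenvalue of A^T A))

||A||_2 = sigma_max(A) = sqrt(lambda_max(A^T A)). Form the symmetric matrix M = A^T A =
[[41, -30, 6],
 [-30, 30, -1],
 [6, -1, 9]].
Its characteristic polynomial (trace, sum of principal 2x2 minors, determinant of M give the coefficients) is
  p(λ) = det(λ I - M) = λ^3 - 80λ^2 + 932λ - 2209.
No integer candidate from the rational root theorem (±divisors of 2209) is a root, so the roots are irrational. The cubic discriminant is Δ = 629834661 > 0, so there are three distinct real roots. p(3) = -106 and p(4) = 303 have opposite signs, so a root lies in (3, 4); Newton's method refines it to λ ≈ 3.229. p(10) = 111 and p(11) = -306 have opposite signs, so a root lies in (10, 11); Newton's method refines it to λ ≈ 10.2903. p(66) = -1681 and p(67) = 1878 have opposite signs, so a root lies in (66, 67); Newton's method refines it to λ ≈ 66.4807. Check (Vieta): the three roots sum to 80, matching tr M = 80.
So the eigenvalues of A^T A are ≈ 3.229, 10.2903, 66.4807 (all ≥ 0, as they must be for A^T A). The largest is λ_max ≈ 66.4807, hence ||A||_2 = sqrt(λ_max) ≈ 8.1536.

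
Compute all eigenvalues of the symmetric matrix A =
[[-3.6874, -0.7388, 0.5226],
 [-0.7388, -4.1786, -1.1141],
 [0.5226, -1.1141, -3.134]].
sigma(A) ≈ {-5, -4, -2}

A is real symmetric, so its spectrum consists of real eigenvalues. Expanding the characteristic polynomial of the displayed matrix gives
  det(λ I - A) = p(λ) = λ^3 + (11)λ^2 + (38)λ + (40).
Solving p(λ) = 0 yields eigenvalues ≈ -5, -4, -2. (A is shown rounded to 4 decimals, so these recover the underlying integer eigenvalues to within that precision.)
Verification: the trace of A = -11 equals the sum of eigenvalues -11, and det(A) ≈ -40.0002 matches the eigenvalue product -40.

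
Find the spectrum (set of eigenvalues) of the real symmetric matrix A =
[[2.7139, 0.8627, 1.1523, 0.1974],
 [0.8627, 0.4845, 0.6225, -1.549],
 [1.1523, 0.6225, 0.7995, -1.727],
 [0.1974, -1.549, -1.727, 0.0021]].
sigma(A) ≈ {-2, 0, 2, 4}

A is real symmetric, so its spectrum consists of real eigenvalues. Expanding the characteristic polynomial of the displayed matrix gives
  det(λ I - A) = p(λ) = λ^4 + (-4)λ^3 + (-4)λ^2 + (16)λ + (0).
Solving p(λ) = 0 yields eigenvalues ≈ -2, 0, 2, 4. (A is shown rounded to 4 decimals, so these recover the underlying integer eigenvalues to within that precision.)
Verification: the trace of A = 4 equals the sum of eigenvalues 4, and det(A) ≈ 0.0003 matches the eigenvalue product 0.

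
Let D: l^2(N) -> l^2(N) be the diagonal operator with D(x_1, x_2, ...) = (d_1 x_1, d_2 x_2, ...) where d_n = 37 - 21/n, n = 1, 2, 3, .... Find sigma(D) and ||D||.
sigma(D) = {37 - 21/n : n ≥ 1} ∪ {37}; ||D|| = 37

A bounded diagonal operator on l^2 with diagonal entries d_n has spectrum equal to the closure of {d_n : n ≥ 1}: every d_n is an eigenvalue (with eigenvector e_n), so {d_n} ⊂ sigma(D); the spectrum is closed, so its closure is too; and for lambda not in the closure, (D - lambda I) has bounded inverse (the diagonal entries 1/(d_n - lambda) are bounded). For our sequence d_n = 37 - 21/n, n = 1, 2, 3, ...:
  - {d_n} = {37 - 21/n : n ≥ 1}; the only limit point is 37
  - closure = {37 - 21/n : n ≥ 1} ∪ {37}
For the norm: a diagonal operator has ||D|| = sup_n |d_n|. Here d_n = 37 - 21/n increases monotonically from d_1 = 16 toward 37, with all terms in [16, 37); so sup_n |d_n| = 37 (the supremum is the limit, not attained). So ||D|| = 37.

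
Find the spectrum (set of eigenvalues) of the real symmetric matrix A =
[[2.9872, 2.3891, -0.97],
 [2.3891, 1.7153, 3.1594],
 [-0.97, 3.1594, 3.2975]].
sigma(A) ≈ {-2, 4, 6}

A is real symmetric, so its spectrum consists of real eigenvalues. Expanding the characteristic polynomial of the displayed matrix gives
  det(λ I - A) = p(λ) = λ^3 + (-8)λ^2 + (4)λ + (48).
Solving p(λ) = 0 yields eigenvalues ≈ -2, 4, 6. (A is shown rounded to 4 decimals, so these recover the underlying integer eigenvalues to within that precision.)
Verification: the trace of A = 8 equals the sum of eigenvalues 8, and det(A) ≈ -48.0002 matches the eigenvalue product -48.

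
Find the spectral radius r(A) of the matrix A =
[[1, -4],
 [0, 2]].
r(A) = 2

The eigenvalues of A are the roots of its characteristic polynomial. With M = A (coefficients from the trace and determinant):
  p(λ) = det(λ I - M) = λ^2 - 3λ + 2.
For λ^2 - 3λ + 2 the discriminant is 1. It is a perfect square (1^2), so the roots are rational: λ = (3 ± 1)/2 = 2, 1.
Thus the eigenvalues (to 4 decimals) are 2 (modulus 2); 1 (modulus 1). The spectral radius is the largest modulus: r(A) = 2. (Cross-check: r(A) ≤ ||A||_2 ≈ 4.5616; equality holds whenever A is normal, though it can also hold for some non-normal A.)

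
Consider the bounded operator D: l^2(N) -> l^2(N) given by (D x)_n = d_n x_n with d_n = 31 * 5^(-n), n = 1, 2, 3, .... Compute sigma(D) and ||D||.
sigma(D) = {31 * 5^(-n) : n ≥ 1} ∪ {0}; ||D|| = 31/5

A bounded diagonal operator on l^2 with diagonal entries d_n has spectrum equal to the closure of {d_n : n ≥ 1}: every d_n is an eigenvalue (with eigenvector e_n), so {d_n} ⊂ sigma(D); the spectrum is closed, so its closure is too; and for lambda not in the closure, (D - lambda I) has bounded inverse (the diagonal entries 1/(d_n - lambda) are bounded). For our sequence d_n = 31 * 5^(-n), n = 1, 2, 3, ...:
  - {d_n} = {31 * 5^(-n) : n ≥ 1}; the only limit point is 0
  - closure = {31 * 5^(-n) : n ≥ 1} ∪ {0}
For the norm: a diagonal operator has ||D|| = sup_n |d_n|. Here d_n = 31 * 5^(-n) is positive and decreasing, so sup_n |d_n| = d_1 = 31/5. So ||D|| = 31/5.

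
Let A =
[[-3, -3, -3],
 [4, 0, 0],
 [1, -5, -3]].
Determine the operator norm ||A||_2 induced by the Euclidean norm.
||A||_2 ≈ 7.2798 (= sqrt(largest eigenvalue of A^T A))

||A||_2 = sigma_max(A) = sqrt(lambda_max(A^T A)). Form the symmetric matrix M = A^T A =
[[26, 4, 6],
 [4, 34, 24],
 [6, 24, 18]].
Its characteristic polynomial (trace, sum of principal 2x2 minors, determinant of M give the coefficients) is
  p(λ) = det(λ I - M) = λ^3 - 78λ^2 + 1336λ - 576.
No integer candidate from the rational root theorem (±divisors of 576) is a root, so the roots are irrational. The cubic discriminant is Δ = 1298925824 > 0, so there are three distinct real roots. p(0) = -576 and p(1) = 683 have opposite signs, so a root lies in (0, 1); Newton's method refines it to λ ≈ 0.4425. p(24) = 384 and p(25) = -301 have opposite signs, so a root lies in (24, 25); Newton's method refines it to λ ≈ 24.5622. p(52) = -1408 and p(53) = 7 have opposite signs, so a root lies in (52, 53); Newton's method refines it to λ ≈ 52.9953. Check (Vieta): the three roots sum to 78, matching tr M = 78.
So the eigenvalues of A^T A are ≈ 0.4425, 24.5622, 52.9953 (all ≥ 0, as they must be for A^T A). The largest is λ_max ≈ 52.9953, hence ||A||_2 = sqrt(λ_max) ≈ 7.2798.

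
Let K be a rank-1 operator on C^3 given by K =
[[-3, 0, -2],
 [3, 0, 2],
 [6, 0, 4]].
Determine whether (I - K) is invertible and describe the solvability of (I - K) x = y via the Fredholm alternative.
(I - K) is singular (det(I - K) = 0, i.e. 1 ∈ sigma(K)). (I - K) x = y is solvable iff y ⊥ ker((I - K)^*) = span{(-3, 0, -2)}, i.e. iff -3y_1 - 2y_3 = 0. When solvable, the solutions are x = y + c·(1, -1, -2), c arbitrary (ker(I - K) = span{(1, -1, -2)}, dimension 1).

K has rank 1, so it is an outer product K = u v^T: every row of K is a multiple of one row vector. Reading off the entries, u = (1, -1, -2) and v = (-3, 0, -2) (row i of K equals u_i·v^T). A rank-one matrix u v^T satisfies K u = u (v·u) and kills the (2)-dimensional subspace v^⊥, so its characteristic polynomial is lambda^2 (lambda - v·u) with v·u = tr K = 1. Hence the eigenvalues of I - K are 1 (multiplicity 2) and 1 - (1) = 0, so det(I - K) = 0. (Direct check: I - K =
[[4, 0, 2],
 [-3, 1, -2],
 [-6, 0, -3]]
has determinant 0.) So 1 is an eigenvalue of K and (I - K) is not invertible. The finite-dimensional Fredholm alternative says: either (I - K) is invertible, or ker(I - K) ≠ {0} and then range(I - K) = ker((I - K)^*)^⊥, with dim ker(I - K) = dim ker((I - K)^*). We are in the second case, so we need both kernels. Kernel of I - K: (I - K) u = u - u (v·u) = u - u = 0, so ker(I - K) = span{u} = span{(1, -1, -2)} (it is exactly 1-dimensional because rank(I - K) = 2). Kernel of the adjoint: K is real, so (I - K)^* = I - K^T = I - v u^T, and (I - v u^T) v = v - v (u·v) = 0; hence ker((I - K)^*) = span{v} = span{(-3, 0, -2)}. Therefore (I - K) x = y is solvable iff <y, v> = 0, i.e. iff -3y_1 - 2y_3 = 0. When this holds, K y = u (v·y) = 0, so (I - K) y = y and x = y is a particular solution; the full solution set is the line x = y + c·u = y + c·(1, -1, -2), c ∈ C.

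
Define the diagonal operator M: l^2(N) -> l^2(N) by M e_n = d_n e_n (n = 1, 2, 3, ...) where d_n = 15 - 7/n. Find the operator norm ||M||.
||M|| = 15

For a diagonal operator on l^2 with entries d_n, ||M|| = sup_n |d_n|. Here d_1 = 8, d_2 = 23/2, ..., and d_n = 15 - 7/n increases monotonically toward 15. All terms lie in [8, 15), so |d_n| = d_n and the supremum is the limit 15, which is not attained by any individual d_n. Hence ||M|| = 15.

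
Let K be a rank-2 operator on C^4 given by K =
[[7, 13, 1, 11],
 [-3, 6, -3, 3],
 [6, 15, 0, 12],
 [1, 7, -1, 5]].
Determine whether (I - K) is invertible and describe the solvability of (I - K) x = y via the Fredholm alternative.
(I - K) is invertible (det(I - K) = 148 ≠ 0), so for every y in C^4 the equation (I - K) x = y has a unique solution.

K has rank 2 and factors as K = U V^T = u1 v1^T + u2 v2^T with u1 = (3, 0, 3, 1), v1 = (3, 3, 1, 3), u2 = (-2, -3, -3, -2), v2 = (1, -2, 1, -1) (multiplying out reproduces the displayed K). The nonzero eigenvalues of U V^T coincide with those of the 2 x 2 matrix G = V^T U = [[v1·u1, v1·u2], [v2·u1, v2·u2]] = [[15, -24], [5, 3]], and by the Sylvester determinant identity det(I_4 - U V^T) = det(I_2 - V^T U) = det([[-14, 24], [-5, -2]]) = (-14)(-2) - (24)(-5) = 148. (Direct check: I - K =
[[-6, -13, -1, -11],
 [3, -5, 3, -3],
 [-6, -15, 1, -12],
 [-1, -7, 1, -4]]
has determinant 148.) The finite-dimensional Fredholm alternative says: either (I - K) is invertible, or ker(I - K) ≠ {0} and then range(I - K) = ker((I - K)^*)^⊥, with dim ker(I - K) = dim ker((I - K)^*). Since det(I - K) ≠ 0, 1 is not an eigenvalue of K and ker(I - K) = {0}, so we are in the first case: for every y there is a unique x = (I - K)^(-1) y. (Explicitly, by the Woodbury identity, (I - U V^T)^(-1) = I + U (I_2 - G)^(-1) V^T.)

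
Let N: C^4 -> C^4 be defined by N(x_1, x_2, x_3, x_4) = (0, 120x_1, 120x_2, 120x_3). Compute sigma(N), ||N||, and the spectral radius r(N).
sigma(N) = {0}; ||N|| = 120; r(N) = 0. (N is nilpotent with N^4 = 0.)

On C^4, N is a strictly lower-triangular matrix with 120 on the subdiagonal and zeros elsewhere, so its characteristic polynomial is lambda^4 and every eigenvalue is 0: sigma(N) = {0}. For the operator norm, N e_i = 120e_{i+1} for i = 1, ..., 3 and N e_4 = 0, so the singular values of N are 120 (with multiplicity 3) and 0; hence ||N|| = 120. The spectral radius r(N) = max|lambda| = 0. Note ||N|| > r(N) — characteristic of non-normal nilpotent operators. Indeed N^4 = 0.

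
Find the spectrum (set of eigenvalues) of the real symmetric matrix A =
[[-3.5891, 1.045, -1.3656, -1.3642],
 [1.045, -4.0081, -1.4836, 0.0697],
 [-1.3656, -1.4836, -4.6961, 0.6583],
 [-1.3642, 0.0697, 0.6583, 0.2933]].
sigma(A) ≈ {-6, -5, -2, 1}

A is real symmetric, so its spectrum consists of real eigenvalues. Expanding the characteristic polynomial of the displayed matrix gives
  det(λ I - A) = p(λ) = λ^4 + (12)λ^3 + (39)λ^2 + (7.9987)λ + (-60.0028).
Solving p(λ) = 0 yields eigenvalues ≈ -6, -5, -2, 1. (A is shown rounded to 4 decimals, so these recover the underlying integer eigenvalues to within that precision.)
Verification: the trace of A = -12 equals the sum of eigenvalues -12, and det(A) ≈ -60.0028 matches the eigenvalue product -60.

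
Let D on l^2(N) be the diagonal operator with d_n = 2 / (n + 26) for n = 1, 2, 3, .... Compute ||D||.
||D|| = 2/27 (attained at n = 1)

For D diagonal, ||D|| = sup_n |d_n| = sup_n 2/(n + 26). This is positive and strictly decreasing in n, so the supremum is attained at n = 1: d_1 = 2/(1 + 26) = 2/27. Hence ||D|| = 2/27.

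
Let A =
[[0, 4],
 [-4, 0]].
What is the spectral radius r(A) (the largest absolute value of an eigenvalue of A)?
r(A) = 4

The eigenvalues of A are the roots of its characteristic polynomial. With M = A (coefficients from the trace and determinant):
  p(λ) = det(λ I - M) = λ^2 + 16.
For λ^2 + 16 the discriminant is -64. It is negative, so the roots are the complex-conjugate pair λ = 0 ± (sqrt(64)/2) i ≈ 0 ± 4i. For a conjugate pair the product of the roots equals the constant term, so |λ|^2 = 16 and |λ| = sqrt(16) = 4.
Thus the eigenvalues (to 4 decimals) are 0 ± 4i (modulus 4). The spectral radius is the largest modulus: r(A) = 4. (Cross-check: r(A) ≤ ||A||_2 ≈ 4; equality holds whenever A is normal, though it can also hold for some non-normal A.)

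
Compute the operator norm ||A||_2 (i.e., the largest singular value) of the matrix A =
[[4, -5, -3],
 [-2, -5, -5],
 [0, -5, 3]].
||A||_2 ≈ 9.4888 (= sqrt(largest eigenvalue of A^T A))

||A||_2 = sigma_max(A) = sqrt(lambda_max(A^T A)). Form the symmetric matrix M = A^T A =
[[20, -10, -2],
 [-10, 75, 25],
 [-2, 25, 43]].
Its characteristic polynomial (trace, sum of principal 2x2 minors, determinant of M give the coefficients) is
  p(λ) = det(λ I - M) = λ^3 - 138λ^2 + 4856λ - 48400.
No integer candidate from the rational root theorem (±divisors of 48400) is a root, so the roots are irrational. The cubic discriminant is Δ = 2810974720 > 0, so there are three distinct real roots. p(17) = -817 and p(18) = 128 have opposite signs, so a root lies in (17, 18); Newton's method refines it to λ ≈ 17.8533. p(30) = 80 and p(31) = -691 have opposite signs, so a root lies in (30, 31); Newton's method refines it to λ ≈ 30.1097. p(90) = -160 and p(91) = 4289 have opposite signs, so a root lies in (90, 91); Newton's method refines it to λ ≈ 90.037. Check (Vieta): the three roots sum to 138, matching tr M = 138.
So the eigenvalues of A^T A are ≈ 17.8533, 30.1097, 90.037 (all ≥ 0, as they must be for A^T A). The largest is λ_max ≈ 90.037, hence ||A||_2 = sqrt(λ_max) ≈ 9.4888.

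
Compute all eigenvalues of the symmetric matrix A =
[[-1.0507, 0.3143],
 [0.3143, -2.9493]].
sigma(A) ≈ {-3, -1}

A is real symmetric, so its spectrum consists of real eigenvalues. Expanding the characteristic polynomial of the displayed matrix gives
  det(λ I - A) = p(λ) = λ^2 + (4)λ + (3).
Solving p(λ) = 0 yields eigenvalues ≈ -3, -1. (A is shown rounded to 4 decimals, so these recover the underlying integer eigenvalues to within that precision.)
Verification: the trace of A = -4 equals the sum of eigenvalues -4, and det(A) ≈ 3.0000 matches the eigenvalue product 3.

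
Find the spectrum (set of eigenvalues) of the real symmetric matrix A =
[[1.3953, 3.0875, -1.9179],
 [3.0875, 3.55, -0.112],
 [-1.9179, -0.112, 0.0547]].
sigma(A) ≈ {-2, 1, 6}

A is real symmetric, so its spectrum consists of real eigenvalues. Expanding the characteristic polynomial of the displayed matrix gives
  det(λ I - A) = p(λ) = λ^3 + (-5)λ^2 + (-8)λ + (12).
Solving p(λ) = 0 yields eigenvalues ≈ -2, 1, 6. (A is shown rounded to 4 decimals, so these recover the underlying integer eigenvalues to within that precision.)
Verification: the trace of A = 5 equals the sum of eigenvalues 5, and det(A) ≈ -11.9997 matches the eigenvalue product -12.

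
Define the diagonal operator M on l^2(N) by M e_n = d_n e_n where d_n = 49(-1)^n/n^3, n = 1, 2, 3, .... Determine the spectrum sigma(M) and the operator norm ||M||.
sigma(M) = {49(-1)^n/n^3 : n ≥ 1} ∪ {0}; ||M|| = 49

A bounded diagonal operator on l^2 with diagonal entries d_n has spectrum equal to the closure of {d_n : n ≥ 1}: every d_n is an eigenvalue (with eigenvector e_n), so {d_n} ⊂ sigma(M); the spectrum is closed, so its closure is too; and for lambda not in the closure, (M - lambda I) has bounded inverse (the diagonal entries 1/(d_n - lambda) are bounded). For our sequence d_n = 49(-1)^n/n^3, n = 1, 2, 3, ...:
  - {d_n} = {49(-1)^n/n^3 : n ≥ 1}; the only limit point is 0
  - closure = {49(-1)^n/n^3 : n ≥ 1} ∪ {0}
For the norm: a diagonal operator has ||M|| = sup_n |d_n|. Here |d_n| = 49/n^3 is decreasing, so sup_n |d_n| = |d_1| = 49. So ||M|| = 49.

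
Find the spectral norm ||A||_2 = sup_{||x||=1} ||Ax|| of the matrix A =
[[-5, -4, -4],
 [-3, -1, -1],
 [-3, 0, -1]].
||A||_2 ≈ 8.5854 (= sqrt(largest eigenvalue of A^T A))

||A||_2 = sigma_max(A) = sqrt(lambda_max(A^T A)). Form the symmetric matrix M = A^T A =
[[43, 23, 26],
 [23, 17, 17],
 [26, 17, 18]].
Its characteristic polynomial (trace, sum of principal 2x2 minors, determinant of M give the coefficients) is
  p(λ) = det(λ I - M) = λ^3 - 78λ^2 + 317λ - 49.
No integer candidate from the rational root theorem (±divisors of 49) is a root, so the roots are irrational. The cubic discriminant is Δ = 412686337 > 0, so there are three distinct real roots. p(0) = -49 and p(1) = 191 have opposite signs, so a root lies in (0, 1); Newton's method refines it to λ ≈ 0.1609. p(4) = 35 and p(5) = -289 have opposite signs, so a root lies in (4, 5); Newton's method refines it to λ ≈ 4.1308. p(73) = -3553 and p(74) = 1505 have opposite signs, so a root lies in (73, 74); Newton's method refines it to λ ≈ 73.7083. Check (Vieta): the three roots sum to 78, matching tr M = 78.
So the eigenvalues of A^T A are ≈ 0.1609, 4.1308, 73.7083 (all ≥ 0, as they must be for A^T A). The largest is λ_max ≈ 73.7083, hence ||A||_2 = sqrt(λ_max) ≈ 8.5854.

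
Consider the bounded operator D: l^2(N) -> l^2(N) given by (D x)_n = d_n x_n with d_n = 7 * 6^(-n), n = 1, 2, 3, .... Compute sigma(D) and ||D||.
sigma(D) = {7 * 6^(-n) : n ≥ 1} ∪ {0}; ||D|| = 7/6

A bounded diagonal operator on l^2 with diagonal entries d_n has spectrum equal to the closure of {d_n : n ≥ 1}: every d_n is an eigenvalue (with eigenvector e_n), so {d_n} ⊂ sigma(D); the spectrum is closed, so its closure is too; and for lambda not in the closure, (D - lambda I) has bounded inverse (the diagonal entries 1/(d_n - lambda) are bounded). For our sequence d_n = 7 * 6^(-n), n = 1, 2, 3, ...:
  - {d_n} = {7 * 6^(-n) : n ≥ 1}; the only limit point is 0
  - closure = {7 * 6^(-n) : n ≥ 1} ∪ {0}
For the norm: a diagonal operator has ||D|| = sup_n |d_n|. Here d_n = 7 * 6^(-n) is positive and decreasing, so sup_n |d_n| = d_1 = 7/6. So ||D|| = 7/6.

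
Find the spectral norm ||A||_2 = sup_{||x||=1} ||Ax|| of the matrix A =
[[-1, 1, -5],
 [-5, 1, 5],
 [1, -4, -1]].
||A||_2 ≈ 8.047 (= sqrt(largest eigenvalue of A^T A))

||A||_2 = sigma_max(A) = sqrt(lambda_max(A^T A)). Form the symmetric matrix M = A^T A =
[[27, -10, -21],
 [-10, 18, 4],
 [-21, 4, 51]].
Its characteristic polynomial (trace, sum of principal 2x2 minors, determinant of M give the coefficients) is
  p(λ) = det(λ I - M) = λ^3 - 96λ^2 + 2224λ - 12996.
No integer candidate from the rational root theorem (±divisors of 12996) is a root, so the roots are irrational. The cubic discriminant is Δ = 975031376 > 0, so there are three distinct real roots. p(9) = -27 and p(10) = 644 have opposite signs, so a root lies in (9, 10); Newton's method refines it to λ ≈ 9.0367. p(22) = 116 and p(23) = -461 have opposite signs, so a root lies in (22, 23); Newton's method refines it to λ ≈ 22.2093. p(64) = -1732 and p(65) = 589 have opposite signs, so a root lies in (64, 65); Newton's method refines it to λ ≈ 64.754. Check (Vieta): the three roots sum to 96, matching tr M = 96.
So the eigenvalues of A^T A are ≈ 9.0367, 22.2093, 64.754 (all ≥ 0, as they must be for A^T A). The largest is λ_max ≈ 64.754, hence ||A||_2 = sqrt(λ_max) ≈ 8.047.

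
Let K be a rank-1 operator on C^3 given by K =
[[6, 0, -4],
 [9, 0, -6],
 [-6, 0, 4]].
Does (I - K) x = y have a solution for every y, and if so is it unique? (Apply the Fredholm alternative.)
(I - K) is invertible (det(I - K) = -9 ≠ 0), so for every y in C^3 the equation (I - K) x = y has a unique solution.

K has rank 1, so it is an outer product K = u v^T: every row of K is a multiple of one row vector. Reading off the entries, u = (-2, -3, 2) and v = (-3, 0, 2) (row i of K equals u_i·v^T). A rank-one matrix u v^T satisfies K u = u (v·u) and kills the (2)-dimensional subspace v^⊥, so its characteristic polynomial is lambda^2 (lambda - v·u) with v·u = tr K = 10. Hence the eigenvalues of I - K are 1 (multiplicity 2) and 1 - (10) = -9, so det(I - K) = -9. (Direct check: I - K =
[[-5, 0, 4],
 [-9, 1, 6],
 [6, 0, -3]]
has determinant -9.) The finite-dimensional Fredholm alternative says: either (I - K) is invertible, or ker(I - K) ≠ {0} and then range(I - K) = ker((I - K)^*)^⊥, with dim ker(I - K) = dim ker((I - K)^*). Since det(I - K) ≠ 0, 1 is not an eigenvalue of K and ker(I - K) = {0}, so we are in the first case: for every y there is a unique x = (I - K)^(-1) y. Explicitly, by the Sherman–Morrison formula, (I - u v^T)^(-1) = I + u v^T/(1 - v·u), i.e. (I - K)^(-1) = I + K/(-9).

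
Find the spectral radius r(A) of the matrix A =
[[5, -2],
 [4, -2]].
r(A) = (3 + sqrt(17))/2 ≈ 3.5616

The eigenvalues of A are the roots of its characteristic polynomial. With M = A (coefficients from the trace and determinant):
  p(λ) = det(λ I - M) = λ^2 - 3λ - 2.
For λ^2 - 3λ - 2 the discriminant is 17. It is nonnegative but not a perfect square, so the roots are real and irrational: λ = (3 ± sqrt(17))/2 ≈ 3.5616, -0.5616.
Thus the eigenvalues (to 4 decimals) are 3.5616 (modulus 3.5616); -0.5616 (modulus 0.5616). The spectral radius is the largest modulus: r(A) = (3 + sqrt(17))/2 ≈ 3.5616. (Cross-check: r(A) ≤ ||A||_2 ≈ 6.9942; equality holds whenever A is normal, though it can also hold for some non-normal A.)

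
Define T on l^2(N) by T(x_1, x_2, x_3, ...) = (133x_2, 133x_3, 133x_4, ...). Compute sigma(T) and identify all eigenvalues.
sigma(T) = closed disk {z in C : |z| ≤ 133}; sigma_p(T) = open disk {z in C : |z| < 133}

Note T = 133·V where V is the unit left shift (V x)_k = x_{k+1}; so sigma(T) = 133·sigma(V) and ||T|| = 133||V||. ||T x||^2 = 17689sum_{k≥2} |x_k|^2 ≤ 17689||x||^2, with equality on {x : x_1 = 0}, so ||T|| = 133. For any lambda with |lambda| < 133, set r = lambda/133 (|r| < 1); the vector x = (1, r, r^2, ...) is in l^2 and satisfies T x = 133(r, r^2, ...) = lambda x, so lambda is an eigenvalue. On the boundary |lambda| = 133 the geometric series diverges, so no l^2 eigenvector exists, but these lambda lie in the approximate point spectrum. Hence sigma(T) is the closed disk of radius 133 and sigma_p(T) is the open disk.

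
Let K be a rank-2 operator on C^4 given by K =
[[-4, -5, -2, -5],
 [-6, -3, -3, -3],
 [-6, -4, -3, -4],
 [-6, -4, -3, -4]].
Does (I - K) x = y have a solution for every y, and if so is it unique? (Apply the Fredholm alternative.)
(I - K) is invertible (det(I - K) = -20 ≠ 0), so for every y in C^4 the equation (I - K) x = y has a unique solution.

K has rank 2 and factors as K = U V^T = u1 v1^T + u2 v2^T with u1 = (2, 3, 3, 3), v1 = (-2, -1, -1, -1), u2 = (3, 0, 1, 1), v2 = (0, -1, 0, -1) (multiplying out reproduces the displayed K). The nonzero eigenvalues of U V^T coincide with those of the 2 x 2 matrix G = V^T U = [[v1·u1, v1·u2], [v2·u1, v2·u2]] = [[-13, -8], [-6, -1]], and by the Sylvester determinant identity det(I_4 - U V^T) = det(I_2 - V^T U) = det([[14, 8], [6, 2]]) = (14)(2) - (8)(6) = -20. (Direct check: I - K =
[[5, 5, 2, 5],
 [6, 4, 3, 3],
 [6, 4, 4, 4],
 [6, 4, 3, 5]]
has determinant -20.) The finite-dimensional Fredholm alternative says: either (I - K) is invertible, or ker(I - K) ≠ {0} and then range(I - K) = ker((I - K)^*)^⊥, with dim ker(I - K) = dim ker((I - K)^*). Since det(I - K) ≠ 0, 1 is not an eigenvalue of K and ker(I - K) = {0}, so we are in the first case: for every y there is a unique x = (I - K)^(-1) y. (Explicitly, by the Woodbury identity, (I - U V^T)^(-1) = I + U (I_2 - G)^(-1) V^T.)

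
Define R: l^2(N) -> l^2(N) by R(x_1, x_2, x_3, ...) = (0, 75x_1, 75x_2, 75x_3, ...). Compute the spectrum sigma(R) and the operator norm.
sigma(R) = closed disk {z in C : |z| ≤ 75}; ||R|| = 75

Note R = 75·U where U is the unit right shift (U x)_k = x_{k-1} (with x_0 := 0); so ||R|| = 75||U|| and sigma(R) = 75·sigma(U). ||R x||^2 = sum_{k≥1} |75x_k|^2 = 5625||x||^2, so ||R|| = 75 and sigma(R) ⊂ {|z| ≤ 75}. For any |lambda| < 75, the equation (R - lambda I) x = 0 forces x_1 = 0, then 75x_k = lambda x_{k+1} ⇒ x = 0, so R has no eigenvalues. But (R - lambda I) is not surjective for |lambda| < 75: solving (R - lambda I) x = e_1 would require x_n proportional to (lambda/75)^(-n), which is not in l^2. So every |lambda| < 75 lies in the residual spectrum. The boundary |lambda| = 75 is in the approximate point spectrum (the spectrum is closed). Hence sigma(R) is the closed disk of radius 75.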